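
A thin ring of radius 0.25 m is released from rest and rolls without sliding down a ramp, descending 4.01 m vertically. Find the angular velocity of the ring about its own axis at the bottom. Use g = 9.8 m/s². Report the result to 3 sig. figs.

ω ≈ 25.1 rad/s

For this body I = MR², i.e. k = I/(MR²) = 1.
The rolling condition ω = v/R makes the rotational term ½I(v/R)² = ½kMv², so KE_total = ½(1+k)Mv² = Mv².
Energy conservation Mgh = ½(1+k)Mv² gives v = √(2gh/(1+k)) = √(2 × 9.8 × 4.01 / 2) = 6.269 m/s.
The angular speed follows from ω = v/R = 6.269/0.25 ≈ 25.1 rad/s.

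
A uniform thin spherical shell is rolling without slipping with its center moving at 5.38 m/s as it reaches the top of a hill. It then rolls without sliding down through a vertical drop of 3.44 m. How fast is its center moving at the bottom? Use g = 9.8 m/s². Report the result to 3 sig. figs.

v ≈ 8.33 m/s

For this body I = (2/3)MR², i.e. k = I/(MR²) = 2/3.
Pure rolling means v = ωR; then KE = ½Mv² + ½I(v/R)² = ½(1+k)Mv² = (5/6)Mv².
Energy conservation: (5/6)Mv₀² + Mgh = (5/6)Mv², so v² = v₀² + 2gh/(1+k).
v = √(5.38² + 2×9.8×3.44/1.667) = √69.4 ≈ 8.33 m/s.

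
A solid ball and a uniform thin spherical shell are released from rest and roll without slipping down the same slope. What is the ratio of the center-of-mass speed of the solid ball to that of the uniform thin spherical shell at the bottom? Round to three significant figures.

v_ratio ≈ 1.09

Each satisfies Mgh = ½(1+k)Mv² with k = I/(MR²), so v ∝ 1/√(1+k).
For the solid ball k = 0.4; for the uniform thin spherical shell k = 2/3.
v₁/v₂ = √((1+k₂)/(1+k₁)) = √(1.667/1.4) ≈ 1.09.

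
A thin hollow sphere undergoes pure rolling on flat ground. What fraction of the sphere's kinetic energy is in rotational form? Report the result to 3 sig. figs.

fraction ≈ 0.400

The moment of inertia is (2/3)MR², giving k ≡ I/(MR²) = 2/3.
With ω = v/R, KE_trans = ½Mv² and KE_rot = ½Iω² = ½kMv², so KE_total = ½(1+k)Mv².
The rotational fraction is therefore k/(1+k) = (2/3)/1.667 ≈ 0.400.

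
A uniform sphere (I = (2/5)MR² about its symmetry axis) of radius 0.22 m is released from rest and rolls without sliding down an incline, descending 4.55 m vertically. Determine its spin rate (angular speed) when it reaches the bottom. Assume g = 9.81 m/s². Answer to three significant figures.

ω ≈ 36.3 rad/s

With I = (2/5)MR², the ratio k = I/(MR²) is 0.4.
Pure rolling means v = ωR; then KE = ½Mv² + ½I(v/R)² = ½(1+k)Mv² = (7/10)Mv².
Energy conservation Mgh = ½(1+k)Mv² gives v = √(2gh/(1+k)) = √(2 × 9.81 × 4.55 / 1.4) = 7.985 m/s.
The angular speed follows from ω = v/R = 7.985/0.22 ≈ 36.3 rad/s.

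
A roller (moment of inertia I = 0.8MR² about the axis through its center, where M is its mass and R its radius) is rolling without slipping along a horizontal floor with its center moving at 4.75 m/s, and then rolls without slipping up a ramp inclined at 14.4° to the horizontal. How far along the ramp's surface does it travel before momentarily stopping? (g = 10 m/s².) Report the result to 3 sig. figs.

For this body I = 0.8MR², i.e. k = I/(MR²) = 0.8.
Rolling without slipping gives ω = v/R, so the total kinetic energy is ½Mv² + ½Iω² = ½(1+k)Mv² = (9/10)Mv².
Setting this equal to Mgh gives the vertical rise h = (1+k)v₀²/(2g) = 1.8×4.75²/(2×10) = 2.031 m.
Along the incline, d = h/sinθ = 2.031/sin14.4° ≈ 8.17 m.

d ≈ 8.17 m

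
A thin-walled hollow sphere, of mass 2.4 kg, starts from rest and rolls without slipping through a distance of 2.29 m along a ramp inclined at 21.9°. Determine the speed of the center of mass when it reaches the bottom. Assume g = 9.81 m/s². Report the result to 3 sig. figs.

v ≈ 3.17 m/s

Here I = (2/3)MR², so the shape factor k = I/(MR²) = 2/3.
The rolling condition ω = v/R makes the rotational term ½I(v/R)² = ½kMv², so KE_total = ½(1+k)Mv² = (5/6)Mv².
The vertical drop is h = L sinθ = 2.29 × sin21.9° = 0.8541 m.
Energy conservation: Mgh = (5/6)Mv², so v = √(2gh/(1+k)) = √(2 × 9.81 × 0.8541 / 1.667) ≈ 3.17 m/s.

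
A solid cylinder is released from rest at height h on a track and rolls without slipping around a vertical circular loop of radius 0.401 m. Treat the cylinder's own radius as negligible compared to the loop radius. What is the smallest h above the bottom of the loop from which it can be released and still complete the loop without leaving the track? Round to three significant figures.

With I = (1/2)MR², the ratio k = I/(MR²) is 0.5.
At the top of the loop, the minimum-contact condition is Mg = Mv_top²/r, so v_top² = gr.
With ω = v/R, the kinetic energy at speed v is ½(1+k)Mv² = (3/4)Mv².
Energy conservation from release (height h) to the top (height 2r): Mgh = Mg(2r) + (3/4)M·gr.
Thus h_min = 2r + (1+k)r/2 = r(2 + 1.5/2) = 0.401 × 2.75 ≈ 1.10 m.

h_min ≈ 1.10 m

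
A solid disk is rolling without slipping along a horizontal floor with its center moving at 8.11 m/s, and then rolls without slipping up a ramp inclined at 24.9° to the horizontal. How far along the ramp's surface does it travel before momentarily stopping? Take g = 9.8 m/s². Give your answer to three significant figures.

d ≈ 12.0 m

For this body I = (1/2)MR², i.e. k = I/(MR²) = 0.5.
Pure rolling means v = ωR; then KE = ½Mv² + ½I(v/R)² = ½(1+k)Mv² = (3/4)Mv².
Setting this equal to Mgh gives the vertical rise h = (1+k)v₀²/(2g) = 1.5×8.11²/(2×9.8) = 5.034 m.
Along the incline, d = h/sinθ = 5.034/sin24.9° ≈ 12.0 m.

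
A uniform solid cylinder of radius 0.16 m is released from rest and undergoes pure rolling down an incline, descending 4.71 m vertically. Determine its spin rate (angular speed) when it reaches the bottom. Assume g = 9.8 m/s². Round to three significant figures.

ω ≈ 49.0 rad/s

The moment of inertia is (1/2)MR², giving k ≡ I/(MR²) = 0.5.
Rolling without slipping gives ω = v/R, so the total kinetic energy is ½Mv² + ½Iω² = ½(1+k)Mv² = (3/4)Mv².
Energy conservation Mgh = ½(1+k)Mv² gives v = √(2gh/(1+k)) = √(2 × 9.8 × 4.71 / 1.5) = 7.845 m/s.
The angular speed follows from ω = v/R = 7.845/0.16 ≈ 49.0 rad/s.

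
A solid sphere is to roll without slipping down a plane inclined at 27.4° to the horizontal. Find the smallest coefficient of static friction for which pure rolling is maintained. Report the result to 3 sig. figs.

The moment of inertia is (2/5)MR², giving k ≡ I/(MR²) = 0.4.
Translational: Mg sinθ − f = Ma. Rotational about the CM: fR = Iα = kMRa, so f = kMa.
These give a = g sinθ/(1+k) and the required friction f = kMg sinθ/(1+k).
With N = Mg cosθ, the no-slip condition f ≤ μN gives μ_min = f/N = k tanθ/(1+k).
μ_min = 0.4 × tan27.4° / 1.4 ≈ 0.148.

μ_min ≈ 0.148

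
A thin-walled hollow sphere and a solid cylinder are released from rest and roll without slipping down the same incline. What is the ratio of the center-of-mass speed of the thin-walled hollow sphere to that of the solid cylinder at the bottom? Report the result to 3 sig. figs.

Each satisfies Mgh = ½(1+k)Mv² with k = I/(MR²), so v ∝ 1/√(1+k).
For the thin-walled hollow sphere k = 2/3; for the solid cylinder k = 0.5.
v₁/v₂ = √((1+k₂)/(1+k₁)) = √(1.5/1.667) ≈ 0.949.

v_ratio ≈ 0.949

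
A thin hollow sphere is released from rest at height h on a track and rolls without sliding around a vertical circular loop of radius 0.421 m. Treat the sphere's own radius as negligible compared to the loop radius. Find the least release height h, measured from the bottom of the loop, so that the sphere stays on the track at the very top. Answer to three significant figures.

h_min ≈ 1.19 m

For this body I = (2/3)MR², i.e. k = I/(MR²) = 2/3.
At the top of the loop, the minimum-contact condition is Mg = Mv_top²/r, so v_top² = gr.
With ω = v/R, the kinetic energy at speed v is ½(1+k)Mv² = (5/6)Mv².
Energy conservation from release (height h) to the top (height 2r): Mgh = Mg(2r) + (5/6)M·gr.
Thus h_min = 2r + (1+k)r/2 = r(2 + 1.667/2) = 0.421 × 2.833 ≈ 1.19 m.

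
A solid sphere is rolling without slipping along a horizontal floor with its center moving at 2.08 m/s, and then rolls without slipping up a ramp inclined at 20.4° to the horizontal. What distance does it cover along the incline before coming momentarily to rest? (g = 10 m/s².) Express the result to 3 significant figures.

With I = (2/5)MR², the ratio k = I/(MR²) is 0.4.
Since it rolls without slipping, ω = v/R and KE = ½Mv² + ½Iω² = ½(1+k)Mv² = (7/10)Mv².
Setting this equal to Mgh gives the vertical rise h = (1+k)v₀²/(2g) = 1.4×2.08²/(2×10) = 0.3028 m.
The distance along the slope is d = h/sinθ = 0.3028/sin20.4° ≈ 0.869 m.

d ≈ 0.869 m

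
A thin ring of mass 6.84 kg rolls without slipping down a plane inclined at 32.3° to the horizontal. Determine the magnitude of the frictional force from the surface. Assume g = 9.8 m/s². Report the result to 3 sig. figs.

Here I = MR², so the shape factor k = I/(MR²) = 1.
Newton's second law down the slope: Mg sinθ − f = Ma. The torque equation fR = Iα (with α = a/R) gives f = kMa.
Combining, a = g sinθ/(1+k) and f = kMa = kMg sinθ/(1+k).
f = 1 × 6.84 × 9.8 × sin32.3° / 2 ≈ 17.9 N.

f ≈ 17.9 N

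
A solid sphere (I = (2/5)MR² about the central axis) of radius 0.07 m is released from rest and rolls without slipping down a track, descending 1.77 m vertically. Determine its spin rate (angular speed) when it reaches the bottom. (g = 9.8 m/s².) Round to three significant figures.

ω ≈ 71.1 rad/s

Here I = (2/5)MR², so the shape factor k = I/(MR²) = 0.4.
Since it rolls without slipping, ω = v/R and KE = ½Mv² + ½Iω² = ½(1+k)Mv² = (7/10)Mv².
Energy conservation Mgh = ½(1+k)Mv² gives v = √(2gh/(1+k)) = √(2 × 9.8 × 1.77 / 1.4) = 4.978 m/s.
The angular speed follows from ω = v/R = 4.978/0.07 ≈ 71.1 rad/s.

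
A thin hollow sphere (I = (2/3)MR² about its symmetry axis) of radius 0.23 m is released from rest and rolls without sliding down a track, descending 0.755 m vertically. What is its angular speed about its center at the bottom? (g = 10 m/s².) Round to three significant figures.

The moment of inertia is (2/3)MR², giving k ≡ I/(MR²) = 2/3.
Rolling without slipping gives ω = v/R, so the total kinetic energy is ½Mv² + ½Iω² = ½(1+k)Mv² = (5/6)Mv².
Energy conservation Mgh = ½(1+k)Mv² gives v = √(2gh/(1+k)) = √(2 × 10 × 0.755 / 1.667) = 3.01 m/s.
Then ω = v/R = 3.01 / 0.23 ≈ 13.1 rad/s.

ω ≈ 13.1 rad/s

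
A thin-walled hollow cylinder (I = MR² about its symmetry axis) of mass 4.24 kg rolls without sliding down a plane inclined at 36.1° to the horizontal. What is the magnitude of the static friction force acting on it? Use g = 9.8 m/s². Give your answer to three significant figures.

f ≈ 12.2 N

Here I = MR², so the shape factor k = I/(MR²) = 1.
Translational: Mg sinθ − f = Ma. Rotational about the CM: fR = Iα = kMRa, so f = kMa.
Combining, a = g sinθ/(1+k) and f = kMa = kMg sinθ/(1+k).
f = 1 × 4.24 × 9.8 × sin36.1° / 2 ≈ 12.2 N.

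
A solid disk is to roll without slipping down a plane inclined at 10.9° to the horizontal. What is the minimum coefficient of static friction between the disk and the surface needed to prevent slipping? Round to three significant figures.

μ_min ≈ 0.0642

With I = (1/2)MR², the ratio k = I/(MR²) is 0.5.
Translational: Mg sinθ − f = Ma. Rotational about the CM: fR = Iα = kMRa, so f = kMa.
These give a = g sinθ/(1+k) and the required friction f = kMg sinθ/(1+k).
With N = Mg cosθ, the no-slip condition f ≤ μN gives μ_min = f/N = k tanθ/(1+k).
μ_min = 0.5 × tan10.9° / 1.5 ≈ 0.0642.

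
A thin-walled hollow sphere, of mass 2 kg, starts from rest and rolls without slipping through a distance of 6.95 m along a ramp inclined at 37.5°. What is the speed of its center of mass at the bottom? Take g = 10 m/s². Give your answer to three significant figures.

With I = (2/3)MR², the ratio k = I/(MR²) is 2/3.
The rolling condition ω = v/R makes the rotational term ½I(v/R)² = ½kMv², so KE_total = ½(1+k)Mv² = (5/6)Mv².
The vertical drop is h = L sinθ = 6.95 × sin37.5° = 4.231 m.
Energy conservation: Mgh = (5/6)Mv², so v = √(2gh/(1+k)) = √(2 × 10 × 4.231 / 1.667) ≈ 7.13 m/s.

v ≈ 7.13 m/s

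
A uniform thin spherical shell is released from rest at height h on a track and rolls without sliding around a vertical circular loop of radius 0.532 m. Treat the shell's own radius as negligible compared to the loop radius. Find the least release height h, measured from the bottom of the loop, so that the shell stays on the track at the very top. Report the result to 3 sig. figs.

h_min ≈ 1.51 m

The moment of inertia is (2/3)MR², giving k ≡ I/(MR²) = 2/3.
At the top, contact is just lost when gravity alone supplies the centripetal force: Mg = Mv_top²/r, i.e. v_top² = gr.
With ω = v/R, the kinetic energy at speed v is ½(1+k)Mv² = (5/6)Mv².
Energy conservation from release (height h) to the top (height 2r): Mgh = Mg(2r) + (5/6)M·gr.
Thus h_min = 2r + (1+k)r/2 = r(2 + 1.667/2) = 0.532 × 2.833 ≈ 1.51 m.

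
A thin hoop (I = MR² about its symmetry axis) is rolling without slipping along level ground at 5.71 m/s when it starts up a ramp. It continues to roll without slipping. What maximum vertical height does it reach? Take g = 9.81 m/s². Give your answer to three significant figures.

The moment of inertia is MR², giving k ≡ I/(MR²) = 1.
Pure rolling means v = ωR; then KE = ½Mv² + ½I(v/R)² = ½(1+k)Mv² = Mv².
All of this converts to potential energy at the highest point: Mv₀² = Mgh.
Thus h = (1+k)v₀²/(2g) = 2 × 5.71² / (2 × 9.81) ≈ 3.32 m.

h ≈ 3.32 m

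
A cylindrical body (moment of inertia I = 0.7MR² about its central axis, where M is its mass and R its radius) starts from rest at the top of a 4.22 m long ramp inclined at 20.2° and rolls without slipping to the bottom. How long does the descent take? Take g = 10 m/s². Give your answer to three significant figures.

t ≈ 2.04 s

The moment of inertia is 0.7MR², giving k ≡ I/(MR²) = 0.7.
Translational: Mg sinθ − f = Ma. Rotational about the CM: fR = Iα = kMRa, so f = kMa.
Hence a = g sinθ/(1+k) = 10×sin20.2°/1.7 = 2.031 m/s².
Starting from rest, L = ½at², so t = √(2L/a) = √(2×4.22/2.031) ≈ 2.04 s.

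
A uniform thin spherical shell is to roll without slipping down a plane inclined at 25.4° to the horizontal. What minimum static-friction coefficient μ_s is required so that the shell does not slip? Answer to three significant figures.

With I = (2/3)MR², the ratio k = I/(MR²) is 2/3.
Along the incline Mg sinθ − f = Ma, and torque about the center fR = Iα = kMR²(a/R) gives f = kMa.
These give a = g sinθ/(1+k) and the required friction f = kMg sinθ/(1+k).
The normal force is N = Mg cosθ, so μ_min = f/N = k tanθ/(1+k).
μ_min = (2/3) × tan25.4° / 1.667 ≈ 0.190.

μ_min ≈ 0.190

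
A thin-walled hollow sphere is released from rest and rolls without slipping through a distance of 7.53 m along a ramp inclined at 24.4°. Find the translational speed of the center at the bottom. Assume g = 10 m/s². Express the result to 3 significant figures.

v ≈ 6.11 m/s

With I = (2/3)MR², the ratio k = I/(MR²) is 2/3.
Rolling without slipping gives ω = v/R, so the total kinetic energy is ½Mv² + ½Iω² = ½(1+k)Mv² = (5/6)Mv².
The vertical drop is h = L sinθ = 7.53 × sin24.4° = 3.111 m.
Energy conservation: Mgh = (5/6)Mv², so v = √(2gh/(1+k)) = √(2 × 10 × 3.111 / 1.667) ≈ 6.11 m/s.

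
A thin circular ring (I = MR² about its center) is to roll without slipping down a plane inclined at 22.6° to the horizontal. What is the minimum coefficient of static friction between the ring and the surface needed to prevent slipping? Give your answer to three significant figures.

μ_min ≈ 0.208

The moment of inertia is MR², giving k ≡ I/(MR²) = 1.
Translational: Mg sinθ − f = Ma. Rotational about the CM: fR = Iα = kMRa, so f = kMa.
These give a = g sinθ/(1+k) and the required friction f = kMg sinθ/(1+k).
The normal force is N = Mg cosθ, so μ_min = f/N = k tanθ/(1+k).
μ_min = 1 × tan22.6° / 2 ≈ 0.208.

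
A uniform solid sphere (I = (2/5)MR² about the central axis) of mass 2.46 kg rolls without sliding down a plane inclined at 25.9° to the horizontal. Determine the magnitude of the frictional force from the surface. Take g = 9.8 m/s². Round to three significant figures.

For this body I = (2/5)MR², i.e. k = I/(MR²) = 0.4.
Newton's second law down the slope: Mg sinθ − f = Ma. The torque equation fR = Iα (with α = a/R) gives f = kMa.
Combining, a = g sinθ/(1+k) and f = kMa = kMg sinθ/(1+k).
f = 0.4 × 2.46 × 9.8 × sin25.9° / 1.4 ≈ 3.01 N.

f ≈ 3.01 N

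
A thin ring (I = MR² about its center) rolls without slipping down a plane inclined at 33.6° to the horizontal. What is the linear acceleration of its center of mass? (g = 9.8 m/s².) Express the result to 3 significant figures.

a ≈ 2.71 m/s²

The moment of inertia is MR², giving k ≡ I/(MR²) = 1.
Translational: Mg sinθ − f = Ma. Rotational about the CM: fR = Iα = kMRa, so f = kMa.
Eliminating f: Mg sinθ = (1+k)Ma, so a = g sinθ/(1+k) = 9.8 × sin33.6° / 2 ≈ 2.71 m/s².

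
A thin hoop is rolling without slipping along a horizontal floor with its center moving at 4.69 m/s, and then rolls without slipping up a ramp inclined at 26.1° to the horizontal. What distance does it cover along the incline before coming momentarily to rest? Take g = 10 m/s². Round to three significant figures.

Here I = MR², so the shape factor k = I/(MR²) = 1.
Pure rolling means v = ωR; then KE = ½Mv² + ½I(v/R)² = ½(1+k)Mv² = Mv².
Setting this equal to Mgh gives the vertical rise h = (1+k)v₀²/(2g) = 2×4.69²/(2×10) = 2.2 m.
Along the incline, d = h/sinθ = 2.2/sin26.1° ≈ 5.00 m.

d ≈ 5.00 m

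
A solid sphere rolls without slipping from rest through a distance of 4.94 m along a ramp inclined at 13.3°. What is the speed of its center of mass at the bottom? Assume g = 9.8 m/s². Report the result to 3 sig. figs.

v ≈ 3.99 m/s

The moment of inertia is (2/5)MR², giving k ≡ I/(MR²) = 0.4.
Since it rolls without slipping, ω = v/R and KE = ½Mv² + ½Iω² = ½(1+k)Mv² = (7/10)Mv².
The vertical drop is h = L sinθ = 4.94 × sin13.3° = 1.136 m.
Energy conservation: Mgh = (7/10)Mv², so v = √(2gh/(1+k)) = √(2 × 9.8 × 1.136 / 1.4) ≈ 3.99 m/s.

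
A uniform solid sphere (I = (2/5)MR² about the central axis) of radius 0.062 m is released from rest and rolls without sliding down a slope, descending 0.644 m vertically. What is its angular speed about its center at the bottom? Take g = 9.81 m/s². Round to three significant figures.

With I = (2/5)MR², the ratio k = I/(MR²) is 0.4.
Rolling without slipping gives ω = v/R, so the total kinetic energy is ½Mv² + ½Iω² = ½(1+k)Mv² = (7/10)Mv².
Energy conservation Mgh = ½(1+k)Mv² gives v = √(2gh/(1+k)) = √(2 × 9.81 × 0.644 / 1.4) = 3.004 m/s.
Then ω = v/R = 3.004 / 0.062 ≈ 48.5 rad/s.

ω ≈ 48.5 rad/s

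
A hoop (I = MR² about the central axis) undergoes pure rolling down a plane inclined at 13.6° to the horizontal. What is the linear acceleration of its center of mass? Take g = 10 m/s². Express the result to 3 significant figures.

a ≈ 1.18 m/s²

Here I = MR², so the shape factor k = I/(MR²) = 1.
Newton's second law down the slope: Mg sinθ − f = Ma. The torque equation fR = Iα (with α = a/R) gives f = kMa.
Eliminating f: Mg sinθ = (1+k)Ma, so a = g sinθ/(1+k) = 10 × sin13.6° / 2 ≈ 1.18 m/s².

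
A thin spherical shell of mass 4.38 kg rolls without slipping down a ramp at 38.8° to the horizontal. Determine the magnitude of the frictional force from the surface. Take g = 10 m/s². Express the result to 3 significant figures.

f ≈ 11.0 N

The moment of inertia is (2/3)MR², giving k ≡ I/(MR²) = 2/3.
Along the incline Mg sinθ − f = Ma, and torque about the center fR = Iα = kMR²(a/R) gives f = kMa.
Combining, a = g sinθ/(1+k) and f = kMa = kMg sinθ/(1+k).
f = (2/3) × 4.38 × 10 × sin38.8° / 1.667 ≈ 11.0 N.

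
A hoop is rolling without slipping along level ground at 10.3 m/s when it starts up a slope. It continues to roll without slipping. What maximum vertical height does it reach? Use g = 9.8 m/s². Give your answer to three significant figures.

h ≈ 10.8 m

The moment of inertia is MR², giving k ≡ I/(MR²) = 1.
Rolling without slipping gives ω = v/R, so the total kinetic energy is ½Mv² + ½Iω² = ½(1+k)Mv² = Mv².
All of this converts to potential energy at the highest point: Mv₀² = Mgh.
Thus h = (1+k)v₀²/(2g) = 2 × 10.3² / (2 × 9.8) ≈ 10.8 m.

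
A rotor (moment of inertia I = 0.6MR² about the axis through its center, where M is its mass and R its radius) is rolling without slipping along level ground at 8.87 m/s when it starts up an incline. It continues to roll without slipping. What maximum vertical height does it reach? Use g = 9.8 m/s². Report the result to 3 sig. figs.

With I = 0.6MR², the ratio k = I/(MR²) is 0.6.
The rolling condition ω = v/R makes the rotational term ½I(v/R)² = ½kMv², so KE_total = ½(1+k)Mv² = (4/5)Mv².
All of this converts to potential energy at the highest point: (4/5)Mv₀² = Mgh.
Thus h = (1+k)v₀²/(2g) = 1.6 × 8.87² / (2 × 9.8) ≈ 6.42 m.

h ≈ 6.42 m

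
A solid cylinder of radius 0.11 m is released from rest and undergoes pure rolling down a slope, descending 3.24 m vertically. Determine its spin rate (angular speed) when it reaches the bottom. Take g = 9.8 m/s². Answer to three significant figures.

Here I = (1/2)MR², so the shape factor k = I/(MR²) = 0.5.
Since it rolls without slipping, ω = v/R and KE = ½Mv² + ½Iω² = ½(1+k)Mv² = (3/4)Mv².
Energy conservation Mgh = ½(1+k)Mv² gives v = √(2gh/(1+k)) = √(2 × 9.8 × 3.24 / 1.5) = 6.507 m/s.
Then ω = v/R = 6.507 / 0.11 ≈ 59.2 rad/s.

ω ≈ 59.2 rad/s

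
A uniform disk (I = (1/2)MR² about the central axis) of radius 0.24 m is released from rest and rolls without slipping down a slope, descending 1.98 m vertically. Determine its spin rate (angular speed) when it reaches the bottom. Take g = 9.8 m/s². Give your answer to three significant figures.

The moment of inertia is (1/2)MR², giving k ≡ I/(MR²) = 0.5.
Pure rolling means v = ωR; then KE = ½Mv² + ½I(v/R)² = ½(1+k)Mv² = (3/4)Mv².
Energy conservation Mgh = ½(1+k)Mv² gives v = √(2gh/(1+k)) = √(2 × 9.8 × 1.98 / 1.5) = 5.086 m/s.
Then ω = v/R = 5.086 / 0.24 ≈ 21.2 rad/s.

ω ≈ 21.2 rad/s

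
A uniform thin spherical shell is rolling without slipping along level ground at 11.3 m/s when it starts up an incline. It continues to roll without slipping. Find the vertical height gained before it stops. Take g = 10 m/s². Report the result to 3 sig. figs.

Here I = (2/3)MR², so the shape factor k = I/(MR²) = 2/3.
The rolling condition ω = v/R makes the rotational term ½I(v/R)² = ½kMv², so KE_total = ½(1+k)Mv² = (5/6)Mv².
At the top the kinetic energy is zero, so (5/6)Mv₀² = Mgh.
Thus h = (1+k)v₀²/(2g) = 1.667 × 11.3² / (2 × 10) ≈ 10.6 m.

h ≈ 10.6 m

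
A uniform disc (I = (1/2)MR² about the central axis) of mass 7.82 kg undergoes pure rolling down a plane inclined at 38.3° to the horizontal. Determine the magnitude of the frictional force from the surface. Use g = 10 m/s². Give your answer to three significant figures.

With I = (1/2)MR², the ratio k = I/(MR²) is 0.5.
Translational: Mg sinθ − f = Ma. Rotational about the CM: fR = Iα = kMRa, so f = kMa.
Combining, a = g sinθ/(1+k) and f = kMa = kMg sinθ/(1+k).
f = 0.5 × 7.82 × 10 × sin38.3° / 1.5 ≈ 16.2 N.

f ≈ 16.2 N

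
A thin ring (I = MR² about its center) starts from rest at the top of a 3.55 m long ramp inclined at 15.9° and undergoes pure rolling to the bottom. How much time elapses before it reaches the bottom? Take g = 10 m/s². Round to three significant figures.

The moment of inertia is MR², giving k ≡ I/(MR²) = 1.
Along the incline Mg sinθ − f = Ma, and torque about the center fR = Iα = kMR²(a/R) gives f = kMa.
Hence a = g sinθ/(1+k) = 10×sin15.9°/2 = 1.37 m/s².
Starting from rest, L = ½at², so t = √(2L/a) = √(2×3.55/1.37) ≈ 2.28 s.

t ≈ 2.28 s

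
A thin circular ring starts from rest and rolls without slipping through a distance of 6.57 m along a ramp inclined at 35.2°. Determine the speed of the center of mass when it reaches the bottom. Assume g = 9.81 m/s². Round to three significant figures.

v ≈ 6.10 m/s

Here I = MR², so the shape factor k = I/(MR²) = 1.
Since it rolls without slipping, ω = v/R and KE = ½Mv² + ½Iω² = ½(1+k)Mv² = Mv².
The vertical drop is h = L sinθ = 6.57 × sin35.2° = 3.787 m.
Setting Mgh = Mv² gives v = √(2gh/(1+k)) = √(2·9.81·3.787/2) ≈ 6.10 m/s.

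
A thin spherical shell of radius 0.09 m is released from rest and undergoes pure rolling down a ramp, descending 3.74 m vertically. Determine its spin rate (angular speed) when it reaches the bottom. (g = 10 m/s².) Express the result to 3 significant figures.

With I = (2/3)MR², the ratio k = I/(MR²) is 2/3.
Rolling without slipping gives ω = v/R, so the total kinetic energy is ½Mv² + ½Iω² = ½(1+k)Mv² = (5/6)Mv².
Energy conservation Mgh = ½(1+k)Mv² gives v = √(2gh/(1+k)) = √(2 × 10 × 3.74 / 1.667) = 6.699 m/s.
Then ω = v/R = 6.699 / 0.09 ≈ 74.4 rad/s.

ω ≈ 74.4 rad/s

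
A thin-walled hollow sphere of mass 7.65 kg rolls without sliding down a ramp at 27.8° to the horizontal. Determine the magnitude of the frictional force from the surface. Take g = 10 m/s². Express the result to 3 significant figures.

f ≈ 14.3 N

For this body I = (2/3)MR², i.e. k = I/(MR²) = 2/3.
Newton's second law down the slope: Mg sinθ − f = Ma. The torque equation fR = Iα (with α = a/R) gives f = kMa.
Combining, a = g sinθ/(1+k) and f = kMa = kMg sinθ/(1+k).
f = (2/3) × 7.65 × 10 × sin27.8° / 1.667 ≈ 14.3 N.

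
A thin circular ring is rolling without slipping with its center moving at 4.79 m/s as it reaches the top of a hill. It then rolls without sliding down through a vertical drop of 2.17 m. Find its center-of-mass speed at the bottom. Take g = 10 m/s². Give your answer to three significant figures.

v ≈ 6.68 m/s

For this body I = MR², i.e. k = I/(MR²) = 1.
The rolling condition ω = v/R makes the rotational term ½I(v/R)² = ½kMv², so KE_total = ½(1+k)Mv² = Mv².
Conserving energy between top and bottom: Mv² = Mv₀² + Mgh, hence v² = v₀² + 2gh/(1+k).
v = √(4.79² + 2×10×2.17/2) = √44.64 ≈ 6.68 m/s.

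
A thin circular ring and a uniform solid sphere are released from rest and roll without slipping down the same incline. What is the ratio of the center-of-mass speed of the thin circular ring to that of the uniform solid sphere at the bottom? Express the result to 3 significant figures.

Each satisfies Mgh = ½(1+k)Mv² with k = I/(MR²), so v ∝ 1/√(1+k).
For the thin circular ring k = 1; for the uniform solid sphere k = 0.4.
v₁/v₂ = √((1+k₂)/(1+k₁)) = √(1.4/2) ≈ 0.837.

v_ratio ≈ 0.837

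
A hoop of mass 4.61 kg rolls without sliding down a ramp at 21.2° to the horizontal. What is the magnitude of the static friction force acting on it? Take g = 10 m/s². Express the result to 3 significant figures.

For this body I = MR², i.e. k = I/(MR²) = 1.
Translational: Mg sinθ − f = Ma. Rotational about the CM: fR = Iα = kMRa, so f = kMa.
Combining, a = g sinθ/(1+k) and f = kMa = kMg sinθ/(1+k).
f = 1 × 4.61 × 10 × sin21.2° / 2 ≈ 8.34 N.

f ≈ 8.34 N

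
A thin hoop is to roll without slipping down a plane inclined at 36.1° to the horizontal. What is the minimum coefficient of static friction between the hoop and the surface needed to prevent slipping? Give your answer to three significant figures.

For this body I = MR², i.e. k = I/(MR²) = 1.
Translational: Mg sinθ − f = Ma. Rotational about the CM: fR = Iα = kMRa, so f = kMa.
These give a = g sinθ/(1+k) and the required friction f = kMg sinθ/(1+k).
With N = Mg cosθ, the no-slip condition f ≤ μN gives μ_min = f/N = k tanθ/(1+k).
μ_min = 1 × tan36.1° / 2 ≈ 0.365.

μ_min ≈ 0.365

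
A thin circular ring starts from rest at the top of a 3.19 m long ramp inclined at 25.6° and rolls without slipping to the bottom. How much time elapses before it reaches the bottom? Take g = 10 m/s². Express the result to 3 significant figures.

The moment of inertia is MR², giving k ≡ I/(MR²) = 1.
Along the incline Mg sinθ − f = Ma, and torque about the center fR = Iα = kMR²(a/R) gives f = kMa.
Hence a = g sinθ/(1+k) = 10×sin25.6°/2 = 2.16 m/s².
Starting from rest, L = ½at², so t = √(2L/a) = √(2×3.19/2.16) ≈ 1.72 s.

t ≈ 1.72 s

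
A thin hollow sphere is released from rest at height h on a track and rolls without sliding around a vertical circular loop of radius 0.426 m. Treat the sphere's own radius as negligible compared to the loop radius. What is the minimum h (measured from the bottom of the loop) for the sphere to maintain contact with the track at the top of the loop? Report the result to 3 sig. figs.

For this body I = (2/3)MR², i.e. k = I/(MR²) = 2/3.
At the top of the loop, the minimum-contact condition is Mg = Mv_top²/r, so v_top² = gr.
With ω = v/R, the kinetic energy at speed v is ½(1+k)Mv² = (5/6)Mv².
Energy conservation from release (height h) to the top (height 2r): Mgh = Mg(2r) + (5/6)M·gr.
Thus h_min = 2r + (1+k)r/2 = r(2 + 1.667/2) = 0.426 × 2.833 ≈ 1.21 m.

h_min ≈ 1.21 m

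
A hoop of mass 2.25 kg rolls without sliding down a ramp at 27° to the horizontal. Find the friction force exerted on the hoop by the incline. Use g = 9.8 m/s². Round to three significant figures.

For this body I = MR², i.e. k = I/(MR²) = 1.
Newton's second law down the slope: Mg sinθ − f = Ma. The torque equation fR = Iα (with α = a/R) gives f = kMa.
Combining, a = g sinθ/(1+k) and f = kMa = kMg sinθ/(1+k).
f = 1 × 2.25 × 9.8 × sin27° / 2 ≈ 5.01 N.

f ≈ 5.01 N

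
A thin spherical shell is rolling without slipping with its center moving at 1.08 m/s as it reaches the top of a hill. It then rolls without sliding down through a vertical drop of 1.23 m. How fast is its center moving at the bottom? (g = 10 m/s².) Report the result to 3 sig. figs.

v ≈ 3.99 m/s

For this body I = (2/3)MR², i.e. k = I/(MR²) = 2/3.
Rolling without slipping gives ω = v/R, so the total kinetic energy is ½Mv² + ½Iω² = ½(1+k)Mv² = (5/6)Mv².
Energy conservation: (5/6)Mv₀² + Mgh = (5/6)Mv², so v² = v₀² + 2gh/(1+k).
v = √(1.08² + 2×10×1.23/1.667) = √15.93 ≈ 3.99 m/s.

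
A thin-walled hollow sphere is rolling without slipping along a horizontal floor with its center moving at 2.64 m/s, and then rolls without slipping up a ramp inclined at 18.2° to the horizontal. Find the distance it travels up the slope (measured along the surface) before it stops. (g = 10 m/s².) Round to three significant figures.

d ≈ 1.86 m

The moment of inertia is (2/3)MR², giving k ≡ I/(MR²) = 2/3.
Pure rolling means v = ωR; then KE = ½Mv² + ½I(v/R)² = ½(1+k)Mv² = (5/6)Mv².
Setting this equal to Mgh gives the vertical rise h = (1+k)v₀²/(2g) = 1.667×2.64²/(2×10) = 0.5808 m.
Along the incline, d = h/sinθ = 0.5808/sin18.2° ≈ 1.86 m.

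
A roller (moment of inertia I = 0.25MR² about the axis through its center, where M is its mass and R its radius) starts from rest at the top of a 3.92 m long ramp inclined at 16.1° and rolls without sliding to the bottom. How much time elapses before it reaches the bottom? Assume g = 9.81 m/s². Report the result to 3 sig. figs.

For this body I = 0.25MR², i.e. k = I/(MR²) = 0.25.
Along the incline Mg sinθ − f = Ma, and torque about the center fR = Iα = kMR²(a/R) gives f = kMa.
Hence a = g sinθ/(1+k) = 9.81×sin16.1°/1.25 = 2.176 m/s².
Starting from rest, L = ½at², so t = √(2L/a) = √(2×3.92/2.176) ≈ 1.90 s.

t ≈ 1.90 s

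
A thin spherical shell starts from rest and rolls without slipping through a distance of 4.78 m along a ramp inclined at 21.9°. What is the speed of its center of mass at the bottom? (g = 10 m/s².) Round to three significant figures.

v ≈ 4.63 m/s

The moment of inertia is (2/3)MR², giving k ≡ I/(MR²) = 2/3.
Since it rolls without slipping, ω = v/R and KE = ½Mv² + ½Iω² = ½(1+k)Mv² = (5/6)Mv².
The vertical drop is h = L sinθ = 4.78 × sin21.9° = 1.783 m.
Setting Mgh = (5/6)Mv² gives v = √(2gh/(1+k)) = √(2·10·1.783/1.667) ≈ 4.63 m/s.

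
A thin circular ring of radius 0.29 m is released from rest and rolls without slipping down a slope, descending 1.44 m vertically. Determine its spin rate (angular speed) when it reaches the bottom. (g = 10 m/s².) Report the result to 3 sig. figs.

With I = MR², the ratio k = I/(MR²) is 1.
Pure rolling means v = ωR; then KE = ½Mv² + ½I(v/R)² = ½(1+k)Mv² = Mv².
Energy conservation Mgh = ½(1+k)Mv² gives v = √(2gh/(1+k)) = √(2 × 10 × 1.44 / 2) = 3.795 m/s.
The angular speed follows from ω = v/R = 3.795/0.29 ≈ 13.1 rad/s.

ω ≈ 13.1 rad/s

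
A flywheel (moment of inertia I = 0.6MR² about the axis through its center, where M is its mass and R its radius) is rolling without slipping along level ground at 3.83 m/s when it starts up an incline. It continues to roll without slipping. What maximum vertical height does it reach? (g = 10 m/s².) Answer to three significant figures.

Here I = 0.6MR², so the shape factor k = I/(MR²) = 0.6.
Since it rolls without slipping, ω = v/R and KE = ½Mv² + ½Iω² = ½(1+k)Mv² = (4/5)Mv².
All of this converts to potential energy at the highest point: (4/5)Mv₀² = Mgh.
Thus h = (1+k)v₀²/(2g) = 1.6 × 3.83² / (2 × 10) ≈ 1.17 m.

h ≈ 1.17 m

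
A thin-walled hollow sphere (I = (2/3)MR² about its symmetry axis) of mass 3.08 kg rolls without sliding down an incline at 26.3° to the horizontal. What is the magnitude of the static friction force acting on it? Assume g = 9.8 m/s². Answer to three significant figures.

Here I = (2/3)MR², so the shape factor k = I/(MR²) = 2/3.
Translational: Mg sinθ − f = Ma. Rotational about the CM: fR = Iα = kMRa, so f = kMa.
Combining, a = g sinθ/(1+k) and f = kMa = kMg sinθ/(1+k).
f = (2/3) × 3.08 × 9.8 × sin26.3° / 1.667 ≈ 5.35 N.

f ≈ 5.35 N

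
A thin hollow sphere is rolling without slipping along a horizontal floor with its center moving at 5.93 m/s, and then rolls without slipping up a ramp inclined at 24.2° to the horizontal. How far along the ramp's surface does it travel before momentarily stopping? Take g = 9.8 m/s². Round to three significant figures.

d ≈ 7.29 m

The moment of inertia is (2/3)MR², giving k ≡ I/(MR²) = 2/3.
Rolling without slipping gives ω = v/R, so the total kinetic energy is ½Mv² + ½Iω² = ½(1+k)Mv² = (5/6)Mv².
Setting this equal to Mgh gives the vertical rise h = (1+k)v₀²/(2g) = 1.667×5.93²/(2×9.8) = 2.99 m.
Along the incline, d = h/sinθ = 2.99/sin24.2° ≈ 7.29 m.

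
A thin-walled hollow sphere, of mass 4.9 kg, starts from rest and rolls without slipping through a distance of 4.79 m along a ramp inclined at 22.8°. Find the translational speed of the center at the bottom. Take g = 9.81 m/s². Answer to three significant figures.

For this body I = (2/3)MR², i.e. k = I/(MR²) = 2/3.
Since it rolls without slipping, ω = v/R and KE = ½Mv² + ½Iω² = ½(1+k)Mv² = (5/6)Mv².
The vertical drop is h = L sinθ = 4.79 × sin22.8° = 1.856 m.
Energy conservation: Mgh = (5/6)Mv², so v = √(2gh/(1+k)) = √(2 × 9.81 × 1.856 / 1.667) ≈ 4.67 m/s.

v ≈ 4.67 m/s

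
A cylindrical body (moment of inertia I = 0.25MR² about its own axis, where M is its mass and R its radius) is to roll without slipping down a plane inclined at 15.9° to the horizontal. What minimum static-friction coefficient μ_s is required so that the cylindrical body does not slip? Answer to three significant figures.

μ_min ≈ 0.0570

For this body I = 0.25MR², i.e. k = I/(MR²) = 0.25.
Along the incline Mg sinθ − f = Ma, and torque about the center fR = Iα = kMR²(a/R) gives f = kMa.
These give a = g sinθ/(1+k) and the required friction f = kMg sinθ/(1+k).
The normal force is N = Mg cosθ, so μ_min = f/N = k tanθ/(1+k).
μ_min = 0.25 × tan15.9° / 1.25 ≈ 0.0570.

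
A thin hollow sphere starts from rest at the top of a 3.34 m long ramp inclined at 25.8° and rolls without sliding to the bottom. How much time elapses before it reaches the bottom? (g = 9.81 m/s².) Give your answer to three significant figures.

Here I = (2/3)MR², so the shape factor k = I/(MR²) = 2/3.
Newton's second law down the slope: Mg sinθ − f = Ma. The torque equation fR = Iα (with α = a/R) gives f = kMa.
Hence a = g sinθ/(1+k) = 9.81×sin25.8°/1.667 = 2.562 m/s².
With constant a from rest, t = √(2L/a) = √(2·3.34/2.562) ≈ 1.61 s.

t ≈ 1.61 s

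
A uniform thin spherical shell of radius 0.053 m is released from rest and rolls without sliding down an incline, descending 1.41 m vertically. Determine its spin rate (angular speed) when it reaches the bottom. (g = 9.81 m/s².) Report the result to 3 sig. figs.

For this body I = (2/3)MR², i.e. k = I/(MR²) = 2/3.
Pure rolling means v = ωR; then KE = ½Mv² + ½I(v/R)² = ½(1+k)Mv² = (5/6)Mv².
Energy conservation Mgh = ½(1+k)Mv² gives v = √(2gh/(1+k)) = √(2 × 9.81 × 1.41 / 1.667) = 4.074 m/s.
The angular speed follows from ω = v/R = 4.074/0.053 ≈ 76.9 rad/s.

ω ≈ 76.9 rad/s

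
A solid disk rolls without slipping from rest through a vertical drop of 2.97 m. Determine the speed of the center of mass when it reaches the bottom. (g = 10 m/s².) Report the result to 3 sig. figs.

v ≈ 6.29 m/s

The moment of inertia is (1/2)MR², giving k ≡ I/(MR²) = 0.5.
The rolling condition ω = v/R makes the rotational term ½I(v/R)² = ½kMv², so KE_total = ½(1+k)Mv² = (3/4)Mv².
Setting Mgh = (3/4)Mv² gives v = √(2gh/(1+k)) = √(2·10·2.97/1.5) ≈ 6.29 m/s.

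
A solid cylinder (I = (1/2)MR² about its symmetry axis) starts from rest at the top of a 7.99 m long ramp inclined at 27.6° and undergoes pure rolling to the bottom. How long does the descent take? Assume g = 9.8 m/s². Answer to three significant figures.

For this body I = (1/2)MR², i.e. k = I/(MR²) = 0.5.
Along the incline Mg sinθ − f = Ma, and torque about the center fR = Iα = kMR²(a/R) gives f = kMa.
Hence a = g sinθ/(1+k) = 9.8×sin27.6°/1.5 = 3.027 m/s².
Starting from rest, L = ½at², so t = √(2L/a) = √(2×7.99/3.027) ≈ 2.30 s.

t ≈ 2.30 s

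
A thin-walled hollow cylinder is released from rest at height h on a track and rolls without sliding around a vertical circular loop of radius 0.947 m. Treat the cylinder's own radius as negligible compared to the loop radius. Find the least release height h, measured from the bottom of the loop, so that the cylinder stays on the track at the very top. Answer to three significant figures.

h_min ≈ 2.84 m

The moment of inertia is MR², giving k ≡ I/(MR²) = 1.
At the top of the loop, the minimum-contact condition is Mg = Mv_top²/r, so v_top² = gr.
With ω = v/R, the kinetic energy at speed v is ½(1+k)Mv² = Mv².
Energy conservation from release (height h) to the top (height 2r): Mgh = Mg(2r) + M·gr.
Thus h_min = 2r + (1+k)r/2 = r(2 + 2/2) = 0.947 × 3 ≈ 2.84 m.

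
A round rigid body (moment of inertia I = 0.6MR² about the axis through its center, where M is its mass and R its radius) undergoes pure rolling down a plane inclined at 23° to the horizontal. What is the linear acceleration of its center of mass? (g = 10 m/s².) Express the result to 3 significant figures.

a ≈ 2.44 m/s²

Here I = 0.6MR², so the shape factor k = I/(MR²) = 0.6.
Along the incline Mg sinθ − f = Ma, and torque about the center fR = Iα = kMR²(a/R) gives f = kMa.
Eliminating f: Mg sinθ = (1+k)Ma, so a = g sinθ/(1+k) = 10 × sin23° / 1.6 ≈ 2.44 m/s².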